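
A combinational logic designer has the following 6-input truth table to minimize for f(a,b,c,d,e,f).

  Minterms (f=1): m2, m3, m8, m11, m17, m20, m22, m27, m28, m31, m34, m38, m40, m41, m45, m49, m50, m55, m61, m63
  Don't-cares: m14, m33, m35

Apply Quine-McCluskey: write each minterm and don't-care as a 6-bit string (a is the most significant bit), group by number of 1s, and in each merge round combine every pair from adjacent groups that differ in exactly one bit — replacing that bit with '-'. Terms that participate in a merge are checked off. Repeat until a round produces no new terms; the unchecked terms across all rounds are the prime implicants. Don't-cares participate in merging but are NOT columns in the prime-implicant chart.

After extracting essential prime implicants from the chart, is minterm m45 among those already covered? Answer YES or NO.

NO

Round 0: 000010✓ 000011✓ 001000✓ 001011✓ 001110 010001✓ 010100✓ 010110✓ 011011✓ 011100✓ 011111✓ 100001✓ 100010✓ 100011✓ 100110✓ 101000✓ 101001✓ 101101✓ 110001✓ 110010✓ 110111✓ 111101✓ 111111✓
Round 1: -00010✓ -00011✓ -01000 -10001 -11111 0-1011 00-011 00001-✓ 01-100 0101-0 011-11 1-0001 1-0010 1-1101 10-001 100-10 1000-1 10001-✓ 101-01 10100- 11-111 1111-1
Round 2: -0001-
PIs = {-0001-, -01000, -10001, -11111, 0-1011, 00-011, 001110, 01-100, 0101-0, 011-11, 1-0001, 1-0010, 1-1101, 10-001, 100-10, 1000-1, 101-01, 10100-, 11-111, 1111-1}
Coverage chart:
  m2: -0001- ←essential
  m3: -0001-,00-011
  m8: -01000 ←essential
  m11: 0-1011,00-011
  m17: -10001 ←essential
  m20: 01-100,0101-0
  m22: 0101-0 ←essential
  m27: 0-1011,011-11
  m28: 01-100 ←essential
  m31: -11111,011-11
  m34: -0001-,1-0010,100-10
  m38: 100-10 ←essential
  m40: -01000,10100-
  m41: 10-001,101-01,10100-
  m45: 1-1101,101-01
  m49: -10001,1-0001
  m50: 1-0010 ←essential
  m55: 11-111 ←essential
  m61: 1-1101,1111-1
  m63: -11111,11-111,1111-1
Essential: -0001-, -01000, -10001, 01-100, 0101-0, 1-0010, 100-10, 11-111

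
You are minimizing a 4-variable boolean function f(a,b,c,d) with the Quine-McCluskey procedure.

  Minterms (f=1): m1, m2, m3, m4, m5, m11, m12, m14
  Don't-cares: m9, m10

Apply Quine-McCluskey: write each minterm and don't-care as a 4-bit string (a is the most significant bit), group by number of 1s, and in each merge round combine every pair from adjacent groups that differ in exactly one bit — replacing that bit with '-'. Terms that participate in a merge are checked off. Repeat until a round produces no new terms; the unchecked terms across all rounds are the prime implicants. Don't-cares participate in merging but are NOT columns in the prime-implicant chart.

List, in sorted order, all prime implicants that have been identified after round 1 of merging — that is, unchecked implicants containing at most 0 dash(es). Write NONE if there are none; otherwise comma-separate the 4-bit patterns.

NONE

size-2^0 implicants → 0001(✓)  0010(✓)  0011(✓)  0100(✓)  0101(✓)  1001(✓)  1010(✓)  1011(✓)  1100(✓)  1110(✓)
size-2^1 implicants → -001(✓)  -010(✓)  -011(✓)  -100  0-01  00-1(✓)  001-(✓)  010-  1-10  10-1(✓)  101-(✓)  11-0
size-2^2 implicants → -0-1  -01-
Unchecked terms (primes): -0-1, -01-, -100, 0-01, 010-, 1-10, 11-0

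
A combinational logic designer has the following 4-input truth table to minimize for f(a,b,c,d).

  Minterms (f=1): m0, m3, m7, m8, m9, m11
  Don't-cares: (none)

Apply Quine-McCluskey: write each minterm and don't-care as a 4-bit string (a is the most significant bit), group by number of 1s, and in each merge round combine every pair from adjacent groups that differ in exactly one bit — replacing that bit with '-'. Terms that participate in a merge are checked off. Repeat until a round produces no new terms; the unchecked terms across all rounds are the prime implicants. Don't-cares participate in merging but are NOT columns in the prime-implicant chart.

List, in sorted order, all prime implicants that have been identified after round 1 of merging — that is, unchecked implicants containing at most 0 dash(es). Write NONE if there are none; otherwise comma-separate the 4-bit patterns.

NONE

Round 0: 0000✓ 0011✓ 0111✓ 1000✓ 1001✓ 1011✓
Round 1: -000 -011 0-11 10-1 100-
PIs = {-000, -011, 0-11, 10-1, 100-}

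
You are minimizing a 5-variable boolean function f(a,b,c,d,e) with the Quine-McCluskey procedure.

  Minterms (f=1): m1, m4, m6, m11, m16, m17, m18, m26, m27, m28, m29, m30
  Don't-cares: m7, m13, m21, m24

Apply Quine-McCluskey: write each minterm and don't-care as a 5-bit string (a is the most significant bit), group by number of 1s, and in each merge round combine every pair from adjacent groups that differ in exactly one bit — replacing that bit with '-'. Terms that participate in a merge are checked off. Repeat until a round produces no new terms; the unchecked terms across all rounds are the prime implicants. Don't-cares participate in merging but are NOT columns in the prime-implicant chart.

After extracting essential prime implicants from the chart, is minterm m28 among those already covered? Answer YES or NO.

YES

[col 0] 00001*, 00100*, 00110*, 00111*, 01011*, 01101*, 10000*, 10001*, 10010*, 10101*, 11000*, 11010*, 11011*, 11100*, 11101*, 11110*
[col 1] -0001, -1011, -1101, 001-0, 0011-, 1-000*, 1-010*, 1-101, 10-01, 100-0*, 1000-, 11-00*, 11-10*, 110-0*, 1101-, 111-0*, 1110-
[col 2] 1-0-0, 11--0
Prime implicants: -0001, -1011, -1101, 001-0, 0011-, 1-0-0, 1-101, 10-01, 1000-, 11--0, 1101-, 1110-
PI chart (minterm → PIs covering it):
  1 | -0001  (sole → essential)
  4 | 001-0  (sole → essential)
  6 | 001-0,0011-
  11 | -1011  (sole → essential)
  16 | 1-0-0,1000-
  17 | -0001,10-01,1000-
  18 | 1-0-0  (sole → essential)
  26 | 1-0-0,11--0,1101-
  27 | -1011,1101-
  28 | 11--0,1110-
  29 | -1101,1-101,1110-
  30 | 11--0  (sole → essential)
Essential prime implicants: -0001, -1011, 001-0, 1-0-0, 11--0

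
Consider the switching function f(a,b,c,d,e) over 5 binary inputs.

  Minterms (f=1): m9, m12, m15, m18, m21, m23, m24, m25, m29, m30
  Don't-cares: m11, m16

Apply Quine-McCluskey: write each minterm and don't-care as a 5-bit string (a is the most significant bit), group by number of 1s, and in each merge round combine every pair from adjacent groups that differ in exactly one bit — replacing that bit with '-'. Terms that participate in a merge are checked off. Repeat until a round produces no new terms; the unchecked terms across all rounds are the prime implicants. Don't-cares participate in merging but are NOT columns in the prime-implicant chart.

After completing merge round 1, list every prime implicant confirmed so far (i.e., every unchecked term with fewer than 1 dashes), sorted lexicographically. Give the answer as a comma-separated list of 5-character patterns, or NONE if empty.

01100, 11110

Round 0: 01001✓ 01011✓ 01100 01111✓ 10000✓ 10010✓ 10101✓ 10111✓ 11000✓ 11001✓ 11101✓ 11110
Round 1: -1001 01-11 010-1 1-000 1-101 100-0 101-1 11-01 1100-
PIs = {-1001, 01-11, 010-1, 01100, 1-000, 1-101, 100-0, 101-1, 11-01, 1100-, 11110}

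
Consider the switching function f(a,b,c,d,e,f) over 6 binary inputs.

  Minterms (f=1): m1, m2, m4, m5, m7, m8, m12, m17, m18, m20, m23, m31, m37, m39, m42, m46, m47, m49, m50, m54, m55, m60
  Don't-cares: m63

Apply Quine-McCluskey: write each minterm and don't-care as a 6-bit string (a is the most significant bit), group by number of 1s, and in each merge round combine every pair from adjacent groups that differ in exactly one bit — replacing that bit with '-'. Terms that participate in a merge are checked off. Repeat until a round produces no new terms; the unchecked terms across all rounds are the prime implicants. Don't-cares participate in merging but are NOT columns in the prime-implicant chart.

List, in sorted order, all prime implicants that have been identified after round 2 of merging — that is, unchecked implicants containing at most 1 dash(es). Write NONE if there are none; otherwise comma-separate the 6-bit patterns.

size-2^0 implicants → 000001(✓)  000010(✓)  000100(✓)  000101(✓)  000111(✓)  001000(✓)  001100(✓)  010001(✓)  010010(✓)  010100(✓)  010111(✓)  011111(✓)  100101(✓)  100111(✓)  101010(✓)  101110(✓)  101111(✓)  110001(✓)  110010(✓)  110110(✓)  110111(✓)  111100  111111(✓)
size-2^1 implicants → -00101(✓)  -00111(✓)  -10001  -10010  -10111(✓)  -11111(✓)  0-0001  0-0010  0-0100  0-0111(✓)  00-100  000-01  0001-1(✓)  00010-  001-00  01-111(✓)  1-0111(✓)  1-1111(✓)  10-111(✓)  1001-1(✓)  101-10  10111-  11-111(✓)  110-10  11011-
size-2^2 implicants → --0111  -001-1  -1-111  1--111
Unchecked terms (primes): --0111, -001-1, -1-111, -10001, -10010, 0-0001, 0-0010, 0-0100, 00-100, 000-01, 00010-, 001-00, 1--111, 101-10, 10111-, 110-10, 11011-, 111100

-10001, -10010, 0-0001, 0-0010, 0-0100, 00-100, 000-01, 00010-, 001-00, 101-10, 10111-, 110-10, 11011-, 111100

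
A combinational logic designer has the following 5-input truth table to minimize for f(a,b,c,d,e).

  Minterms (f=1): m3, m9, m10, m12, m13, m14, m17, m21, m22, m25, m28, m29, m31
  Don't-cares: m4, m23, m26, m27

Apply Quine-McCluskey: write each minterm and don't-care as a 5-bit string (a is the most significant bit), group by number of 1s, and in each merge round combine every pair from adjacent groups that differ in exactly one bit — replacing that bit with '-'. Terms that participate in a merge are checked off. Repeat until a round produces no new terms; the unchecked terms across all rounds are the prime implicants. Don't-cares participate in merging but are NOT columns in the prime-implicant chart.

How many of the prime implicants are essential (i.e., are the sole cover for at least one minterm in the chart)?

5

[col 0] 00011, 00100*, 01001*, 01010*, 01100*, 01101*, 01110*, 10001*, 10101*, 10110*, 10111*, 11001*, 11010*, 11011*, 11100*, 11101*, 11111*
[col 1] -1001*, -1010, -1100*, -1101*, 0-100, 01-01*, 01-10, 011-0, 0110-*, 1-001*, 1-101*, 1-111*, 10-01*, 101-1*, 1011-, 11-01*, 11-11*, 110-1*, 1101-, 111-1*, 1110-*
[col 2] -1-01, -110-, 1--01, 1-1-1, 11--1
Prime implicants: -1-01, -1010, -110-, 0-100, 00011, 01-10, 011-0, 1--01, 1-1-1, 1011-, 11--1, 1101-
PI chart (minterm → PIs covering it):
  3 | 00011  (sole → essential)
  9 | -1-01  (sole → essential)
  10 | -1010,01-10
  12 | -110-,0-100,011-0
  13 | -1-01,-110-
  14 | 01-10,011-0
  17 | 1--01  (sole → essential)
  21 | 1--01,1-1-1
  22 | 1011-  (sole → essential)
  25 | -1-01,1--01,11--1
  28 | -110-  (sole → essential)
  29 | -1-01,-110-,1--01,1-1-1,11--1
  31 | 1-1-1,11--1
Essential prime implicants: -1-01, -110-, 00011, 1--01, 1011-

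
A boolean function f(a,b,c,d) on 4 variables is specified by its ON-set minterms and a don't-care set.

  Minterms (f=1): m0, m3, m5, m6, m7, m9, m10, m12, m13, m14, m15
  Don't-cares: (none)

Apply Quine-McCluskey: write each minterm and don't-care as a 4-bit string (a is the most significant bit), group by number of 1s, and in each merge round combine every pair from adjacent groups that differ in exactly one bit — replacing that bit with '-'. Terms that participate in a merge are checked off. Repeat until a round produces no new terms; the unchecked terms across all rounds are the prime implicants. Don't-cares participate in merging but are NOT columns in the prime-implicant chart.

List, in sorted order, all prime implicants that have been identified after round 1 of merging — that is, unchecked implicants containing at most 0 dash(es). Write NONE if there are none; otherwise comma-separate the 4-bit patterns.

0000

size-2^0 implicants → 0000  0011(✓)  0101(✓)  0110(✓)  0111(✓)  1001(✓)  1010(✓)  1100(✓)  1101(✓)  1110(✓)  1111(✓)
size-2^1 implicants → -101(✓)  -110(✓)  -111(✓)  0-11  01-1(✓)  011-(✓)  1-01  1-10  11-0(✓)  11-1(✓)  110-(✓)  111-(✓)
size-2^2 implicants → -1-1  -11-  11--
Unchecked terms (primes): -1-1, -11-, 0-11, 0000, 1-01, 1-10, 11--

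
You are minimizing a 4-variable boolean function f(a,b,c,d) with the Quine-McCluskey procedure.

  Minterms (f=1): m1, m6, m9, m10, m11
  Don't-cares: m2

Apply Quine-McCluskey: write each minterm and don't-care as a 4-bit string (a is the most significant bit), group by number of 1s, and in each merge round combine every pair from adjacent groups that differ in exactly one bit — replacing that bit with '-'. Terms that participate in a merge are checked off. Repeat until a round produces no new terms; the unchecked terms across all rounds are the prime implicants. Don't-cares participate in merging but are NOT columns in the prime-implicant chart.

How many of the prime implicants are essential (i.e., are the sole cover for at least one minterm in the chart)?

2

Round 0: 0001✓ 0010✓ 0110✓ 1001✓ 1010✓ 1011✓
Round 1: -001 -010 0-10 10-1 101-
PIs = {-001, -010, 0-10, 10-1, 101-}
Coverage chart:
  m1: -001 ←essential
  m6: 0-10 ←essential
  m9: -001,10-1
  m10: -010,101-
  m11: 10-1,101-
Essential: -001, 0-10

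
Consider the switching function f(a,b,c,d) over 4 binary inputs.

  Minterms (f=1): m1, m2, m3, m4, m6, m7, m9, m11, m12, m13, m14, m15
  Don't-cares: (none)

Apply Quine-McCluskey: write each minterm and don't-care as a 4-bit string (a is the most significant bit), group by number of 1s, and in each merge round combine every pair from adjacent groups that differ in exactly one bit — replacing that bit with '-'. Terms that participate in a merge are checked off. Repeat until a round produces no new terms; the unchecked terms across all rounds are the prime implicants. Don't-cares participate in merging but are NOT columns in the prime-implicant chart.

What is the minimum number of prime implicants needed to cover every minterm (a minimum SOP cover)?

size-2^0 implicants → 0001(✓)  0010(✓)  0011(✓)  0100(✓)  0110(✓)  0111(✓)  1001(✓)  1011(✓)  1100(✓)  1101(✓)  1110(✓)  1111(✓)
size-2^1 implicants → -001(✓)  -011(✓)  -100(✓)  -110(✓)  -111(✓)  0-10(✓)  0-11(✓)  00-1(✓)  001-(✓)  01-0(✓)  011-(✓)  1-01(✓)  1-11(✓)  10-1(✓)  11-0(✓)  11-1(✓)  110-(✓)  111-(✓)
size-2^2 implicants → --11  -0-1  -1-0  -11-  0-1-  1--1  11--
Unchecked terms (primes): --11, -0-1, -1-0, -11-, 0-1-, 1--1, 11--
Minterm coverage:
  m1 ⊆ -0-1 [E]
  m2 ⊆ 0-1- [E]
  m3 ⊆ --11,-0-1,0-1-
  m4 ⊆ -1-0 [E]
  m6 ⊆ -1-0,-11-,0-1-
  m7 ⊆ --11,-11-,0-1-
  m9 ⊆ -0-1,1--1
  m11 ⊆ --11,-0-1,1--1
  m12 ⊆ -1-0,11--
  m13 ⊆ 1--1,11--
  m14 ⊆ -1-0,-11-,11--
  m15 ⊆ --11,-11-,1--1,11--
E = {-0-1, -1-0, 0-1-}
Petrick residual → 1--1
Cover = b'd + bd' + a'c + ad  |cover|=4

4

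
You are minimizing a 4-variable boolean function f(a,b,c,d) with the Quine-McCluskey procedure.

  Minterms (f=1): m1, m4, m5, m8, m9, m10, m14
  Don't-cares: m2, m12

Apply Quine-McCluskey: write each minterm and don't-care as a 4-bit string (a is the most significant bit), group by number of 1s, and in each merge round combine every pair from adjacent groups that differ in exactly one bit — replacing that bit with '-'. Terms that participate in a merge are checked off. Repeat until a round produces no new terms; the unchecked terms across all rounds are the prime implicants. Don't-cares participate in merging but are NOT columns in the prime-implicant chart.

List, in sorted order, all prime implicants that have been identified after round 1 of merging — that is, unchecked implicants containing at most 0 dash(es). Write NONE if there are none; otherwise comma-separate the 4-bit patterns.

NONE

size-2^0 implicants → 0001(✓)  0010(✓)  0100(✓)  0101(✓)  1000(✓)  1001(✓)  1010(✓)  1100(✓)  1110(✓)
size-2^1 implicants → -001  -010  -100  0-01  010-  1-00(✓)  1-10(✓)  10-0(✓)  100-  11-0(✓)
size-2^2 implicants → 1--0
Unchecked terms (primes): -001, -010, -100, 0-01, 010-, 1--0, 100-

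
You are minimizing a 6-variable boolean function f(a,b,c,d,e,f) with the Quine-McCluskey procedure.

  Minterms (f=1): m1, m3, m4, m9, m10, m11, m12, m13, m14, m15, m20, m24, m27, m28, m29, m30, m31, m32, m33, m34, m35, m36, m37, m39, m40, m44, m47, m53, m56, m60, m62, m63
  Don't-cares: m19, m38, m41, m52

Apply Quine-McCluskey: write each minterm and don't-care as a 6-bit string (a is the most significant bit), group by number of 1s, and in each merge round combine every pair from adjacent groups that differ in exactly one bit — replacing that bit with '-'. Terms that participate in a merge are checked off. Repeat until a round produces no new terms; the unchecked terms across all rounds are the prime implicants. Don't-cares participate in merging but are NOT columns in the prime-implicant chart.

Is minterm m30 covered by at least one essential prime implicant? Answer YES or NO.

YES

[col 0] 000001*, 000011*, 000100*, 001001*, 001010*, 001011*, 001100*, 001101*, 001110*, 001111*, 010011*, 010100*, 011000*, 011011*, 011100*, 011101*, 011110*, 011111*, 100000*, 100001*, 100010*, 100011*, 100100*, 100101*, 100110*, 100111*, 101000*, 101001*, 101100*, 101111*, 110100*, 110101*, 111000*, 111100*, 111110*, 111111*
[col 1] -00001*, -00011*, -00100*, -01001*, -01100*, -01111*, -10100*, -11000*, -11100*, -11110*, -11111*, 0-0011*, 0-0100*, 0-1011*, 0-1100*, 0-1101*, 0-1110*, 0-1111*, 00-001*, 00-011*, 00-100*, 0000-1*, 001-01*, 001-10*, 001-11*, 0010-1*, 00101-*, 0011-0*, 0011-1*, 00110-*, 00111-*, 01-011*, 01-100*, 011-00*, 011-11*, 0111-0*, 0111-1*, 01110-*, 01111-*, 1-0100*, 1-0101*, 1-1000*, 1-1100*, 1-1111*, 10-000*, 10-001*, 10-100*, 10-111, 100-00*, 100-01*, 100-10*, 100-11*, 1000-0*, 1000-1*, 10000-*, 10001-*, 1001-0*, 1001-1*, 10010-*, 10011-*, 101-00*, 10100-*, 11-100*, 11010-*, 111-00*, 1111-0*, 11111-*
[col 2] --0100*, --1100*, --1111, -0-001, -0-100*, -000-1, -1-100*, -11-00, -111-0, -1111-, 0--011, 0--100*, 0-1-11, 0-11-0*, 0-11-1*, 0-110-*, 0-111-*, 00-0-1, 001--1, 001-1-, 0011--*, 0111--*, 1--100*, 1-010-, 1-1-00, 10--00, 10-00-, 100--0*, 100--1*, 100-0-*, 100-1-*, 1000--*, 1001--*
[col 3] ---100, 0-11--, 100---
Prime implicants: ---100, --1111, -0-001, -000-1, -11-00, -111-0, -1111-, 0--011, 0-1-11, 0-11--, 00-0-1, 001--1, 001-1-, 1-010-, 1-1-00, 10--00, 10-00-, 10-111, 100---
PI chart (minterm → PIs covering it):
  1 | -0-001,-000-1,00-0-1
  3 | -000-1,0--011,00-0-1
  4 | ---100  (sole → essential)
  9 | -0-001,00-0-1,001--1
  10 | 001-1-  (sole → essential)
  11 | 0--011,0-1-11,00-0-1,001--1,001-1-
  12 | ---100,0-11--
  13 | 0-11--,001--1
  14 | 0-11--,001-1-
  15 | --1111,0-1-11,0-11--,001--1,001-1-
  20 | ---100  (sole → essential)
  24 | -11-00  (sole → essential)
  27 | 0--011,0-1-11
  28 | ---100,-11-00,-111-0,0-11--
  29 | 0-11--  (sole → essential)
  30 | -111-0,-1111-,0-11--
  31 | --1111,-1111-,0-1-11,0-11--
  32 | 10--00,10-00-,100---
  33 | -0-001,-000-1,10-00-,100---
  34 | 100---  (sole → essential)
  35 | -000-1,100---
  36 | ---100,1-010-,10--00,100---
  37 | 1-010-,100---
  39 | 10-111,100---
  40 | 1-1-00,10--00,10-00-
  44 | ---100,1-1-00,10--00
  47 | --1111,10-111
  53 | 1-010-  (sole → essential)
  56 | -11-00,1-1-00
  60 | ---100,-11-00,-111-0,1-1-00
  62 | -111-0,-1111-
  63 | --1111,-1111-
Essential prime implicants: ---100, -11-00, 0-11--, 001-1-, 1-010-, 100---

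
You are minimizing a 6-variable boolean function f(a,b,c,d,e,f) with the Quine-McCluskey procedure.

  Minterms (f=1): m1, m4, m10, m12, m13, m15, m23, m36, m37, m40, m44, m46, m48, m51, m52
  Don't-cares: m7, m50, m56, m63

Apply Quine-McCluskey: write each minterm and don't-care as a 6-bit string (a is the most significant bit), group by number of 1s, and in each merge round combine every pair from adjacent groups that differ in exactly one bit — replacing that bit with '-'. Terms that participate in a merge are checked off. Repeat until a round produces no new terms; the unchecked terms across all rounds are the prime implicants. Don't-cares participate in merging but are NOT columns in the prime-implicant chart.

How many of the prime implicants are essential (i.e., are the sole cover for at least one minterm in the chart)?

size-2^0 implicants → 000001  000100(✓)  000111(✓)  001010  001100(✓)  001101(✓)  001111(✓)  010111(✓)  100100(✓)  100101(✓)  101000(✓)  101100(✓)  101110(✓)  110000(✓)  110010(✓)  110011(✓)  110100(✓)  111000(✓)  111111
size-2^1 implicants → -00100(✓)  -01100(✓)  0-0111  00-100(✓)  00-111  0011-1  00110-  1-0100  1-1000  10-100(✓)  10010-  101-00  1011-0  11-000  110-00  1100-0  11001-
size-2^2 implicants → -0-100
Unchecked terms (primes): -0-100, 0-0111, 00-111, 000001, 001010, 0011-1, 00110-, 1-0100, 1-1000, 10010-, 101-00, 1011-0, 11-000, 110-00, 1100-0, 11001-, 111111
Minterm coverage:
  m1 ⊆ 000001 [E]
  m4 ⊆ -0-100 [E]
  m10 ⊆ 001010 [E]
  m12 ⊆ -0-100,00110-
  m13 ⊆ 0011-1,00110-
  m15 ⊆ 00-111,0011-1
  m23 ⊆ 0-0111 [E]
  m36 ⊆ -0-100,1-0100,10010-
  m37 ⊆ 10010- [E]
  m40 ⊆ 1-1000,101-00
  m44 ⊆ -0-100,101-00,1011-0
  m46 ⊆ 1011-0 [E]
  m48 ⊆ 11-000,110-00,1100-0
  m51 ⊆ 11001- [E]
  m52 ⊆ 1-0100,110-00
E = {-0-100, 0-0111, 000001, 001010, 10010-, 1011-0, 11001-}

7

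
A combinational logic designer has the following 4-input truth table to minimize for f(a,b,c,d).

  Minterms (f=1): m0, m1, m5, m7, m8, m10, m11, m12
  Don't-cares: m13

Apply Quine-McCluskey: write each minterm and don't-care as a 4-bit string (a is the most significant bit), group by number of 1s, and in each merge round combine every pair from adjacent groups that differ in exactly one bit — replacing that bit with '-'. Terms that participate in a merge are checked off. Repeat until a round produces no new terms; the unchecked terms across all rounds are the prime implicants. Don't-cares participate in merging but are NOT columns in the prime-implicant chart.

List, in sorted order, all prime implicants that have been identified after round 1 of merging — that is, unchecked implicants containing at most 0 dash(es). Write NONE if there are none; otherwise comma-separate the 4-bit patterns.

NONE

size-2^0 implicants → 0000(✓)  0001(✓)  0101(✓)  0111(✓)  1000(✓)  1010(✓)  1011(✓)  1100(✓)  1101(✓)
size-2^1 implicants → -000  -101  0-01  000-  01-1  1-00  10-0  101-  110-
Unchecked terms (primes): -000, -101, 0-01, 000-, 01-1, 1-00, 10-0, 101-, 110-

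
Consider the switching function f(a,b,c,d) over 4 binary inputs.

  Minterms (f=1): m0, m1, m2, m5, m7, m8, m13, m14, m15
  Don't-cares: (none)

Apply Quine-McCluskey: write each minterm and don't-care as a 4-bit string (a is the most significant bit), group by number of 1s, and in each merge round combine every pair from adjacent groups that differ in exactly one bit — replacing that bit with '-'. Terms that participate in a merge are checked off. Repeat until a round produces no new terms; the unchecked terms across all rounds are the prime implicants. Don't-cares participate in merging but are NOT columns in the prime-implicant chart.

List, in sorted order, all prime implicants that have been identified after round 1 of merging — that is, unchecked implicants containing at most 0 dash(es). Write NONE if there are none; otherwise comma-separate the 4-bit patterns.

size-2^0 implicants → 0000(✓)  0001(✓)  0010(✓)  0101(✓)  0111(✓)  1000(✓)  1101(✓)  1110(✓)  1111(✓)
size-2^1 implicants → -000  -101(✓)  -111(✓)  0-01  00-0  000-  01-1(✓)  11-1(✓)  111-
size-2^2 implicants → -1-1
Unchecked terms (primes): -000, -1-1, 0-01, 00-0, 000-, 111-

NONE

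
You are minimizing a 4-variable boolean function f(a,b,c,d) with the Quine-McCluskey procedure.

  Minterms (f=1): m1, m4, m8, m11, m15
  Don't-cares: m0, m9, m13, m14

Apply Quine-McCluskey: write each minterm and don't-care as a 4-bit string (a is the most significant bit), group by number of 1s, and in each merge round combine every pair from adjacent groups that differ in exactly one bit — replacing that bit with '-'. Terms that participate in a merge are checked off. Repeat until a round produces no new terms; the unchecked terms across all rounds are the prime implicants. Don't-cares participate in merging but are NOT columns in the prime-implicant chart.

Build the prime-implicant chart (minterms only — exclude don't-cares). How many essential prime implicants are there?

Round 0: 0000✓ 0001✓ 0100✓ 1000✓ 1001✓ 1011✓ 1101✓ 1110✓ 1111✓
Round 1: -000✓ -001✓ 0-00 000-✓ 1-01✓ 1-11✓ 10-1✓ 100-✓ 11-1✓ 111-
Round 2: -00- 1--1
PIs = {-00-, 0-00, 1--1, 111-}
Coverage chart:
  m1: -00- ←essential
  m4: 0-00 ←essential
  m8: -00- ←essential
  m11: 1--1 ←essential
  m15: 1--1,111-
Essential: -00-, 0-00, 1--1

3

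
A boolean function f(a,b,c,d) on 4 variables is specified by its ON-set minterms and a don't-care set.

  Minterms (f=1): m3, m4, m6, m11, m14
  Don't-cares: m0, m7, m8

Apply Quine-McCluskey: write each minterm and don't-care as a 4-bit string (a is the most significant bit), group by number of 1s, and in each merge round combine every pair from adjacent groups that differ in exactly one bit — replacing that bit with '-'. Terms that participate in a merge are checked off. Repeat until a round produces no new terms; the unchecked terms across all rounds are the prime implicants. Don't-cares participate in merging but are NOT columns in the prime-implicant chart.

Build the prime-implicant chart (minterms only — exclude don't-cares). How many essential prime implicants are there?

Round 0: 0000✓ 0011✓ 0100✓ 0110✓ 0111✓ 1000✓ 1011✓ 1110✓
Round 1: -000 -011 -110 0-00 0-11 01-0 011-
PIs = {-000, -011, -110, 0-00, 0-11, 01-0, 011-}
Coverage chart:
  m3: -011,0-11
  m4: 0-00,01-0
  m6: -110,01-0,011-
  m11: -011 ←essential
  m14: -110 ←essential
Essential: -011, -110

2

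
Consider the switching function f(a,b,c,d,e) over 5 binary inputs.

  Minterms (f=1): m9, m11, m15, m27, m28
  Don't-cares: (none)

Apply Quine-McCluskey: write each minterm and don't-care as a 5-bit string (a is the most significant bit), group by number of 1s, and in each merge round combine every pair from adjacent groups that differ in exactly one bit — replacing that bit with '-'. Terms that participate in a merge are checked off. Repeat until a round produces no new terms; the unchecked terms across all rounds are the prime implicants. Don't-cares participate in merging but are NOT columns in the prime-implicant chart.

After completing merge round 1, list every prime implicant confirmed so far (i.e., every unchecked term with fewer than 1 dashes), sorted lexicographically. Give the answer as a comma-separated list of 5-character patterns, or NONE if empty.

11100

Round 0: 01001✓ 01011✓ 01111✓ 11011✓ 11100
Round 1: -1011 01-11 010-1
PIs = {-1011, 01-11, 010-1, 11100}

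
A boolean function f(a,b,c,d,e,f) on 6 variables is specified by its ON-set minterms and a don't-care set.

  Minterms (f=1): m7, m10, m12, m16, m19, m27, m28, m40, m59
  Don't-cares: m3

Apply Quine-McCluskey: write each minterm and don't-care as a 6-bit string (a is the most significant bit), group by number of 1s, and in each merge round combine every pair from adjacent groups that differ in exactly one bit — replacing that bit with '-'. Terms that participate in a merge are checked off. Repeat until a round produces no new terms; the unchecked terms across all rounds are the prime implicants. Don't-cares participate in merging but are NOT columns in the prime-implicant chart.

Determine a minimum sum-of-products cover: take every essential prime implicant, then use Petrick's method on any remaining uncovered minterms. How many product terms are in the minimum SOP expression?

7

[col 0] 000011*, 000111*, 001010, 001100*, 010000, 010011*, 011011*, 011100*, 101000, 111011*
[col 1] -11011, 0-0011, 0-1100, 000-11, 01-011
Prime implicants: -11011, 0-0011, 0-1100, 000-11, 001010, 01-011, 010000, 101000
PI chart (minterm → PIs covering it):
  7 | 000-11  (sole → essential)
  10 | 001010  (sole → essential)
  12 | 0-1100  (sole → essential)
  16 | 010000  (sole → essential)
  19 | 0-0011,01-011
  27 | -11011,01-011
  28 | 0-1100  (sole → essential)
  40 | 101000  (sole → essential)
  59 | -11011  (sole → essential)
Essential prime implicants: -11011, 0-1100, 000-11, 001010, 010000, 101000
Petrick residual → 0-0011
Minimum SOP uses 7 PIs: bcd'ef + a'c'd'ef + a'cde'f' + a'b'c'ef + a'b'cd'ef' + a'bc'd'e'f' + ab'cd'e'f'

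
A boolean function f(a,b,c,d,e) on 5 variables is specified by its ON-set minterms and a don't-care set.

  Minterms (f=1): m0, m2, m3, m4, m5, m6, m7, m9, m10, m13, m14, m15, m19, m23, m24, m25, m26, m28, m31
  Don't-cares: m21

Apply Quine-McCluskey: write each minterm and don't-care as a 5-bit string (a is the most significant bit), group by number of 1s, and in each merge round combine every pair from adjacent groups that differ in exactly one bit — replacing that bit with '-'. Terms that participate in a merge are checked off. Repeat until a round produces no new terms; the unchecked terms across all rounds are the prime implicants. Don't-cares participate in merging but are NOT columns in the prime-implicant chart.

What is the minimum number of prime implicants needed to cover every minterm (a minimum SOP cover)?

8

size-2^0 implicants → 00000(✓)  00010(✓)  00011(✓)  00100(✓)  00101(✓)  00110(✓)  00111(✓)  01001(✓)  01010(✓)  01101(✓)  01110(✓)  01111(✓)  10011(✓)  10101(✓)  10111(✓)  11000(✓)  11001(✓)  11010(✓)  11100(✓)  11111(✓)
size-2^1 implicants → -0011(✓)  -0101(✓)  -0111(✓)  -1001  -1010  -1111(✓)  0-010(✓)  0-101(✓)  0-110(✓)  0-111(✓)  00-00(✓)  00-10(✓)  00-11(✓)  000-0(✓)  0001-(✓)  001-0(✓)  001-1(✓)  0010-(✓)  0011-(✓)  01-01  01-10(✓)  011-1(✓)  0111-(✓)  1-111(✓)  10-11(✓)  101-1(✓)  11-00  110-0  1100-
size-2^2 implicants → --111  -0-11  -01-1  0--10  0-1-1  0-11-  00--0  00-1-  001--
Unchecked terms (primes): --111, -0-11, -01-1, -1001, -1010, 0--10, 0-1-1, 0-11-, 00--0, 00-1-, 001--, 01-01, 11-00, 110-0, 1100-
Minterm coverage:
  m0 ⊆ 00--0 [E]
  m2 ⊆ 0--10,00--0,00-1-
  m3 ⊆ -0-11,00-1-
  m4 ⊆ 00--0,001--
  m5 ⊆ -01-1,0-1-1,001--
  m6 ⊆ 0--10,0-11-,00--0,00-1-,001--
  m7 ⊆ --111,-0-11,-01-1,0-1-1,0-11-,00-1-,001--
  m9 ⊆ -1001,01-01
  m10 ⊆ -1010,0--10
  m13 ⊆ 0-1-1,01-01
  m14 ⊆ 0--10,0-11-
  m15 ⊆ --111,0-1-1,0-11-
  m19 ⊆ -0-11 [E]
  m23 ⊆ --111,-0-11,-01-1
  m24 ⊆ 11-00,110-0,1100-
  m25 ⊆ -1001,1100-
  m26 ⊆ -1010,110-0
  m28 ⊆ 11-00 [E]
  m31 ⊆ --111 [E]
E = {--111, -0-11, 00--0, 11-00}
Petrick residual → -1001, -1010, 0--10, 0-1-1
Cover = cde + b'de + bc'd'e + bc'de' + a'de' + a'ce + a'b'e' + abd'e'  |cover|=8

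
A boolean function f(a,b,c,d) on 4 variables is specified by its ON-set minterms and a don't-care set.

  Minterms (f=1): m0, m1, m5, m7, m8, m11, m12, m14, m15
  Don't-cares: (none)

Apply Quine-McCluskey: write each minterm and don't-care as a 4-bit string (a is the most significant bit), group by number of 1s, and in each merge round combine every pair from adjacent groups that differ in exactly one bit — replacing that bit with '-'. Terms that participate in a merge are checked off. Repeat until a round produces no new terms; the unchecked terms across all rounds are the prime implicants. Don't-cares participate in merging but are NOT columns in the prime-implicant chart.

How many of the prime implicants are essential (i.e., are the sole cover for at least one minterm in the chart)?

size-2^0 implicants → 0000(✓)  0001(✓)  0101(✓)  0111(✓)  1000(✓)  1011(✓)  1100(✓)  1110(✓)  1111(✓)
size-2^1 implicants → -000  -111  0-01  000-  01-1  1-00  1-11  11-0  111-
Unchecked terms (primes): -000, -111, 0-01, 000-, 01-1, 1-00, 1-11, 11-0, 111-
Minterm coverage:
  m0 ⊆ -000,000-
  m1 ⊆ 0-01,000-
  m5 ⊆ 0-01,01-1
  m7 ⊆ -111,01-1
  m8 ⊆ -000,1-00
  m11 ⊆ 1-11 [E]
  m12 ⊆ 1-00,11-0
  m14 ⊆ 11-0,111-
  m15 ⊆ -111,1-11,111-
E = {1-11}

1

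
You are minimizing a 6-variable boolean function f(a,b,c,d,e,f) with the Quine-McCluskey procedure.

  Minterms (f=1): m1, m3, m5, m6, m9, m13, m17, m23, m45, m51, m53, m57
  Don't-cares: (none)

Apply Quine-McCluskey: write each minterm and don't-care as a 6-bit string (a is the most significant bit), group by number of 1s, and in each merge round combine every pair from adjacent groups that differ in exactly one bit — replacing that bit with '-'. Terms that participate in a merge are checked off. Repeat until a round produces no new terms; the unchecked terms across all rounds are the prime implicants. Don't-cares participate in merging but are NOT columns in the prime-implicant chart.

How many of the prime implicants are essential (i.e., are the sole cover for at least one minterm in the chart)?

9

Round 0: 000001✓ 000011✓ 000101✓ 000110 001001✓ 001101✓ 010001✓ 010111 101101✓ 110011 110101 111001
Round 1: -01101 0-0001 00-001✓ 00-101✓ 000-01✓ 0000-1 001-01✓
Round 2: 00--01
PIs = {-01101, 0-0001, 00--01, 0000-1, 000110, 010111, 110011, 110101, 111001}
Coverage chart:
  m1: 0-0001,00--01,0000-1
  m3: 0000-1 ←essential
  m5: 00--01 ←essential
  m6: 000110 ←essential
  m9: 00--01 ←essential
  m13: -01101,00--01
  m17: 0-0001 ←essential
  m23: 010111 ←essential
  m45: -01101 ←essential
  m51: 110011 ←essential
  m53: 110101 ←essential
  m57: 111001 ←essential
Essential: -01101, 0-0001, 00--01, 0000-1, 000110, 010111, 110011, 110101, 111001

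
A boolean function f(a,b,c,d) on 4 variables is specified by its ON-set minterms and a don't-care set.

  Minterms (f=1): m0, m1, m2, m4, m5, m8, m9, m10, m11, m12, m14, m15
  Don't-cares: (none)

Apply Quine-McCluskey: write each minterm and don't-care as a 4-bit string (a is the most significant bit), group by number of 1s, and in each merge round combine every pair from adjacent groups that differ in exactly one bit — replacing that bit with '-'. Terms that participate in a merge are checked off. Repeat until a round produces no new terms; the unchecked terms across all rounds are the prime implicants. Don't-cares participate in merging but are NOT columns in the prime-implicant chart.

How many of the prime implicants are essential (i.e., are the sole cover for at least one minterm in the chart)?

Round 0: 0000✓ 0001✓ 0010✓ 0100✓ 0101✓ 1000✓ 1001✓ 1010✓ 1011✓ 1100✓ 1110✓ 1111✓
Round 1: -000✓ -001✓ -010✓ -100✓ 0-00✓ 0-01✓ 00-0✓ 000-✓ 010-✓ 1-00✓ 1-10✓ 1-11✓ 10-0✓ 10-1✓ 100-✓ 101-✓ 11-0✓ 111-✓
Round 2: --00 -0-0 -00- 0-0- 1--0 1-1- 10--
PIs = {--00, -0-0, -00-, 0-0-, 1--0, 1-1-, 10--}
Coverage chart:
  m0: --00,-0-0,-00-,0-0-
  m1: -00-,0-0-
  m2: -0-0 ←essential
  m4: --00,0-0-
  m5: 0-0- ←essential
  m8: --00,-0-0,-00-,1--0,10--
  m9: -00-,10--
  m10: -0-0,1--0,1-1-,10--
  m11: 1-1-,10--
  m12: --00,1--0
  m14: 1--0,1-1-
  m15: 1-1- ←essential
Essential: -0-0, 0-0-, 1-1-

3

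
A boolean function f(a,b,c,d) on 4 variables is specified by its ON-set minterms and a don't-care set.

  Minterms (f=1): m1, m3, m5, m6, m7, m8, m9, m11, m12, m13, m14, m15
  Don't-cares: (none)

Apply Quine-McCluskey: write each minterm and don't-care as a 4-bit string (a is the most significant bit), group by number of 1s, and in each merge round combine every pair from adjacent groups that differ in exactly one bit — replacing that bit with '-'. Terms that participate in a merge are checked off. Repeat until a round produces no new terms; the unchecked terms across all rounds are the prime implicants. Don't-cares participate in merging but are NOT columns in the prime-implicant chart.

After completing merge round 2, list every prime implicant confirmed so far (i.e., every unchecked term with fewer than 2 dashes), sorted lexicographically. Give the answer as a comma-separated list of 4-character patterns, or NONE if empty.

[col 0] 0001*, 0011*, 0101*, 0110*, 0111*, 1000*, 1001*, 1011*, 1100*, 1101*, 1110*, 1111*
[col 1] -001*, -011*, -101*, -110*, -111*, 0-01*, 0-11*, 00-1*, 01-1*, 011-*, 1-00*, 1-01*, 1-11*, 10-1*, 100-*, 11-0*, 11-1*, 110-*, 111-*
[col 2] --01*, --11*, -0-1*, -1-1*, -11-, 0--1*, 1--1*, 1-0-, 11--
[col 3] ---1
Prime implicants: ---1, -11-, 1-0-, 11--

NONE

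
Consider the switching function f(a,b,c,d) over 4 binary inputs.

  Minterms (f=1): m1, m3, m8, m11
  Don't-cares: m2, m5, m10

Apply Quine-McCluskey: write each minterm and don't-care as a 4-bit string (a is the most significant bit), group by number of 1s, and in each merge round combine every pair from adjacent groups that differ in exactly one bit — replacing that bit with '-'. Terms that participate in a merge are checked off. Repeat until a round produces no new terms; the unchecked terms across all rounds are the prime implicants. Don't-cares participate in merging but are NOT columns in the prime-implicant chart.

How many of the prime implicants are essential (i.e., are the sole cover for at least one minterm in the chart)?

2

size-2^0 implicants → 0001(✓)  0010(✓)  0011(✓)  0101(✓)  1000(✓)  1010(✓)  1011(✓)
size-2^1 implicants → -010(✓)  -011(✓)  0-01  00-1  001-(✓)  10-0  101-(✓)
size-2^2 implicants → -01-
Unchecked terms (primes): -01-, 0-01, 00-1, 10-0
Minterm coverage:
  m1 ⊆ 0-01,00-1
  m3 ⊆ -01-,00-1
  m8 ⊆ 10-0 [E]
  m11 ⊆ -01- [E]
E = {-01-, 10-0}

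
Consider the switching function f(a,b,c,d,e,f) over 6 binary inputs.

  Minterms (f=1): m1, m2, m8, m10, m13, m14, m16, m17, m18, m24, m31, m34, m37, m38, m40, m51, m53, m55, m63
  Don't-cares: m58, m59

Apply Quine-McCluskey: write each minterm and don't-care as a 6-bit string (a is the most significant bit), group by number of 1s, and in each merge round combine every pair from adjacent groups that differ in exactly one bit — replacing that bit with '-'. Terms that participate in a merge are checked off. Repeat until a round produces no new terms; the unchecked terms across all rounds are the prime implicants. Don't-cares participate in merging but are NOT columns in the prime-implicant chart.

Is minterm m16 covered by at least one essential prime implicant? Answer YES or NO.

[col 0] 000001*, 000010*, 001000*, 001010*, 001101, 001110*, 010000*, 010001*, 010010*, 011000*, 011111*, 100010*, 100101*, 100110*, 101000*, 110011*, 110101*, 110111*, 111010*, 111011*, 111111*
[col 1] -00010, -01000, -11111, 0-0001, 0-0010, 0-1000, 00-010, 001-10, 0010-0, 01-000, 0100-0, 01000-, 1-0101, 100-10, 11-011*, 11-111*, 110-11*, 1101-1, 111-11*, 11101-
[col 2] 11--11
Prime implicants: -00010, -01000, -11111, 0-0001, 0-0010, 0-1000, 00-010, 001-10, 0010-0, 001101, 01-000, 0100-0, 01000-, 1-0101, 100-10, 11--11, 1101-1, 11101-
PI chart (minterm → PIs covering it):
  1 | 0-0001  (sole → essential)
  2 | -00010,0-0010,00-010
  8 | -01000,0-1000,0010-0
  10 | 00-010,001-10,0010-0
  13 | 001101  (sole → essential)
  14 | 001-10  (sole → essential)
  16 | 01-000,0100-0,01000-
  17 | 0-0001,01000-
  18 | 0-0010,0100-0
  24 | 0-1000,01-000
  31 | -11111  (sole → essential)
  34 | -00010,100-10
  37 | 1-0101  (sole → essential)
  38 | 100-10  (sole → essential)
  40 | -01000  (sole → essential)
  51 | 11--11  (sole → essential)
  53 | 1-0101,1101-1
  55 | 11--11,1101-1
  63 | -11111,11--11
Essential prime implicants: -01000, -11111, 0-0001, 001-10, 001101, 1-0101, 100-10, 11--11

NO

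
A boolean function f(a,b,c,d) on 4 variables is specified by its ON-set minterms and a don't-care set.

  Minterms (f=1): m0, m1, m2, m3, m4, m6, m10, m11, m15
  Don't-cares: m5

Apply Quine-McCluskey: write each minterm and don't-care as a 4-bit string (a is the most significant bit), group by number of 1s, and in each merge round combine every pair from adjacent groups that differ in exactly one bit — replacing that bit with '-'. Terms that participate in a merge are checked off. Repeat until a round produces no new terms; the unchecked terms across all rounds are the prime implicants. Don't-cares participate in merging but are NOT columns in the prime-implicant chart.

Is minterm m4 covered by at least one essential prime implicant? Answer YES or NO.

YES

size-2^0 implicants → 0000(✓)  0001(✓)  0010(✓)  0011(✓)  0100(✓)  0101(✓)  0110(✓)  1010(✓)  1011(✓)  1111(✓)
size-2^1 implicants → -010(✓)  -011(✓)  0-00(✓)  0-01(✓)  0-10(✓)  00-0(✓)  00-1(✓)  000-(✓)  001-(✓)  01-0(✓)  010-(✓)  1-11  101-(✓)
size-2^2 implicants → -01-  0--0  0-0-  00--
Unchecked terms (primes): -01-, 0--0, 0-0-, 00--, 1-11
Minterm coverage:
  m0 ⊆ 0--0,0-0-,00--
  m1 ⊆ 0-0-,00--
  m2 ⊆ -01-,0--0,00--
  m3 ⊆ -01-,00--
  m4 ⊆ 0--0,0-0-
  m6 ⊆ 0--0 [E]
  m10 ⊆ -01- [E]
  m11 ⊆ -01-,1-11
  m15 ⊆ 1-11 [E]
E = {-01-, 0--0, 1-11}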